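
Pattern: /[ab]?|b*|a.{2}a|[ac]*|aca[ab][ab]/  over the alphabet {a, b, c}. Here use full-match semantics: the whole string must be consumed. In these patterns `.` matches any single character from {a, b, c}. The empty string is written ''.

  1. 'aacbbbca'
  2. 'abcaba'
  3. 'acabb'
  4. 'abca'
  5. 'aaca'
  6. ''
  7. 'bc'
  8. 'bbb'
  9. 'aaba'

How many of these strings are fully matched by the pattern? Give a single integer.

6

1 → no match
2 → no match
3 → match
4 → match
5 → match
6 → match
7 → no match
8 → match
9 → match
Total matched: 6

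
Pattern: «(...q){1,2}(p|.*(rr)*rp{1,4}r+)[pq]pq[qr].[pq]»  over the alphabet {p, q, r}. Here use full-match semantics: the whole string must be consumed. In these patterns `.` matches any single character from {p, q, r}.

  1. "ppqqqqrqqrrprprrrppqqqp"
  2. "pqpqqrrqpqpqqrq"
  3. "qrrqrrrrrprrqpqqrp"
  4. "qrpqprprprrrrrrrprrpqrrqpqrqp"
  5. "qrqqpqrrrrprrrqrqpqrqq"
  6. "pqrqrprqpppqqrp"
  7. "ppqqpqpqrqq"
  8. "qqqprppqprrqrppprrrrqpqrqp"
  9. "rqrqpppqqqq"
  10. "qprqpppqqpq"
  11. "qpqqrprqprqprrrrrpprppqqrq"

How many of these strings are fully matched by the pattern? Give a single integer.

1 → match
2 → match
3 → match
4 → no match
5 → no match
6 → match
7. "ppqqpqpqrqq" → match
8 → no match
9. "rqrqpppqqqq" → match
10. "qprqpppqqpq" → match
11 → match
Total matched: 8

8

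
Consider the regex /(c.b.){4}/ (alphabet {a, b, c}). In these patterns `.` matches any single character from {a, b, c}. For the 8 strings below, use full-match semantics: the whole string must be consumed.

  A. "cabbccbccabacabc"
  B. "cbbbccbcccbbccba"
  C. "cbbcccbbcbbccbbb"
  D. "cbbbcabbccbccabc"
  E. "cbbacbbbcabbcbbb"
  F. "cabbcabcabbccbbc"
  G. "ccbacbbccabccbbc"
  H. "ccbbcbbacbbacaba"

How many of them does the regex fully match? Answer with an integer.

A → match
B → match
C → match
D → match
E → match
F → no match
G → match
H → match
Total matched: 7

7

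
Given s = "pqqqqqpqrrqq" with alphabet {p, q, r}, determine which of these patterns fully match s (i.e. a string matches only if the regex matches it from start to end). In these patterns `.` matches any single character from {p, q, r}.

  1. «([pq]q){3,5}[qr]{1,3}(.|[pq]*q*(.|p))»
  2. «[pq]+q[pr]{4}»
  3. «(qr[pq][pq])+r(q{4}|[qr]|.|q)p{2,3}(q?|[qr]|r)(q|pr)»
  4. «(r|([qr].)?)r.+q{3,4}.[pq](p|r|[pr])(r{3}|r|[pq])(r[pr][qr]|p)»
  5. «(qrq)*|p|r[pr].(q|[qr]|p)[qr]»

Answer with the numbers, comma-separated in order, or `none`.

1

1 → match
2 → no match
3 → no match — must start with "qr"
4 → no match
5 → no match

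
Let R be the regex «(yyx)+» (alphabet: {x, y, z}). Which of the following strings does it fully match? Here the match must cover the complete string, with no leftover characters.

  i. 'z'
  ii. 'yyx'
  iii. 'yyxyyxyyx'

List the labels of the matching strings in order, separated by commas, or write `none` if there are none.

ii, iii

i → no match — must start with 'yyx'
ii → match
iii → match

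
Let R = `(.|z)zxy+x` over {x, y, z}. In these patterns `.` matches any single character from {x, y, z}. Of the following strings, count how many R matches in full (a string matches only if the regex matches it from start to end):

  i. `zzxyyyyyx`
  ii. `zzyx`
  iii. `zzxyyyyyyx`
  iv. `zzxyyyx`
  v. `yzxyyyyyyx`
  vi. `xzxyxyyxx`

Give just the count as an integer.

i → match
ii → no match
iii → match
iv → match
v → match
vi → no match — must end with `yx`
Total matched: 4

4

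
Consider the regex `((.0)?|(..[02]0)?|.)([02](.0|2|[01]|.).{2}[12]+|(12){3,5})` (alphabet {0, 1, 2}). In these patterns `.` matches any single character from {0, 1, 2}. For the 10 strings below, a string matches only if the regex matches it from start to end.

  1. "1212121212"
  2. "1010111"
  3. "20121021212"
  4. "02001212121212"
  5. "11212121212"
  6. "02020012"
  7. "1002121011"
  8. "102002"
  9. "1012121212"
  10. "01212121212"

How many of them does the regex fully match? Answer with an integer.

7

1 → match
2 → match
3 → no match
4 → match
5 → match
6 → no match
7 → no match
8 → match
9 → match
10 → match
Total matched: 7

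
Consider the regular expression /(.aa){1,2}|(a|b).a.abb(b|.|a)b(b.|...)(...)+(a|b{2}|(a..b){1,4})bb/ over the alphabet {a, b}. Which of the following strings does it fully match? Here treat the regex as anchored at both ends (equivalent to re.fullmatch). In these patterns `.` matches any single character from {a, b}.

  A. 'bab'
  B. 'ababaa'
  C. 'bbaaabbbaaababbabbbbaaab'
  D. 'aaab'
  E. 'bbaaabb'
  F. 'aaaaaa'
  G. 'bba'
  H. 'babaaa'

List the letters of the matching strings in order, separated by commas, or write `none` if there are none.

A → no match
B → no match
C → no match
D → no match
E → no match
F → match
G → no match
H → no match

F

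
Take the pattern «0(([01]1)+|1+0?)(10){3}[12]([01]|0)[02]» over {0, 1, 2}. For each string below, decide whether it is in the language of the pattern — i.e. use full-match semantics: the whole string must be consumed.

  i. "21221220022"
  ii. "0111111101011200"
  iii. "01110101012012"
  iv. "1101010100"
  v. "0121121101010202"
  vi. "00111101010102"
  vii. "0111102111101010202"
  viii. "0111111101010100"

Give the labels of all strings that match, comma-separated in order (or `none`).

vi, viii

i. "21221220022" → no match — must start with "0"
ii → no match
iii → no match
iv. "1101010100" → no match — must start with "0"
v → no match
vi → match
vii → no match
viii → match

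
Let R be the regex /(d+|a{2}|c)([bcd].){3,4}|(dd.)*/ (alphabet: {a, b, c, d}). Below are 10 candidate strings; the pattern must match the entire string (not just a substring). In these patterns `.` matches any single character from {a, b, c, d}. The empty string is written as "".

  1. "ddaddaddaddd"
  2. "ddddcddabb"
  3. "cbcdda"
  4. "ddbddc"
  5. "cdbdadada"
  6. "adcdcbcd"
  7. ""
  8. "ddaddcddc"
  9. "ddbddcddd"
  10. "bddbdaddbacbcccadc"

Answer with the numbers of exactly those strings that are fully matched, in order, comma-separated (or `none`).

1, 2, 4, 5, 7, 8, 9

1 → match
2 → match
3 → no match
4 → match
5 → match
6 → no match
7 → match
8 → match
9 → match
10 → no match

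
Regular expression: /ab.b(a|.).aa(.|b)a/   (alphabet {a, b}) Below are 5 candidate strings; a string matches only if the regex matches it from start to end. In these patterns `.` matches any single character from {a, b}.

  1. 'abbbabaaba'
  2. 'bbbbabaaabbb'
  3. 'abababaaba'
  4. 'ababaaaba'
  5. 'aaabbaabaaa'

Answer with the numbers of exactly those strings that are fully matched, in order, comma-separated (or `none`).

1, 3

1 → match
2 → no match — must start with 'ab'
3 → match
4 → no match
5 → no match — must start with 'ab'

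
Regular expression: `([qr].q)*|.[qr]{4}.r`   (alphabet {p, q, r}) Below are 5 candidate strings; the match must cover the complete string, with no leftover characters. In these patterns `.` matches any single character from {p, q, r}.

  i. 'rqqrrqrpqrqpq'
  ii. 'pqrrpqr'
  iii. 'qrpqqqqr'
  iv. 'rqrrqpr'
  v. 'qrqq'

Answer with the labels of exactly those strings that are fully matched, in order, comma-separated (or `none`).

i → no match
ii. 'pqrrpqr' → no match
iii. 'qrpqqqqr' → no match
iv. 'rqrrqpr' → match
v. 'qrqq' → no match

iv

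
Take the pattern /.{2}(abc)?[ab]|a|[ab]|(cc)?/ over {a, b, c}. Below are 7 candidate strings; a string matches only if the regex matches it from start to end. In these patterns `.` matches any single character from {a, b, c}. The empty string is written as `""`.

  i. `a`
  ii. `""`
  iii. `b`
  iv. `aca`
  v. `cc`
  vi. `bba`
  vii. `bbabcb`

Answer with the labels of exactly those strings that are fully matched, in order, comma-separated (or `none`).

i, ii, iii, iv, v, vi, vii

i → match
ii → match
iii → match
iv → match
v → match
vi → match
vii → match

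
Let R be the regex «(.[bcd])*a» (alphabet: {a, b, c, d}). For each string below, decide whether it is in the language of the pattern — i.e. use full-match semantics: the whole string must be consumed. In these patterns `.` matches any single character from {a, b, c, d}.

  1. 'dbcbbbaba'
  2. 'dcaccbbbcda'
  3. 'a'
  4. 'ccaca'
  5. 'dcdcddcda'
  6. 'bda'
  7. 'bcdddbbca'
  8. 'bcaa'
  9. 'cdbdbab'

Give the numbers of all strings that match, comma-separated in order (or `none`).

1, 2, 3, 4, 5, 6, 7

1 → match
2 → match
3 → match
4 → match
5 → match
6 → match
7 → match
8 → no match
9 → no match — must end with 'a'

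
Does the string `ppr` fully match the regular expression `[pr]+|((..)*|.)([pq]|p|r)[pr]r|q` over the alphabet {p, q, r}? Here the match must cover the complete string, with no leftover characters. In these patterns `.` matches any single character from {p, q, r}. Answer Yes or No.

Yes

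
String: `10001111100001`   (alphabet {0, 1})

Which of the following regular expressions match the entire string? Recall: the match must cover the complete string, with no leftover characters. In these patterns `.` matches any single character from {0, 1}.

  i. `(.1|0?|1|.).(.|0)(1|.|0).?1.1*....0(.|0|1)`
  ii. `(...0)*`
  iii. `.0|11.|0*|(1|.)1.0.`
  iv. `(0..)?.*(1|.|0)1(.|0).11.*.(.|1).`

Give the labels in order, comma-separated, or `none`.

i, iv

i → match
ii → no match
iii → no match
iv → match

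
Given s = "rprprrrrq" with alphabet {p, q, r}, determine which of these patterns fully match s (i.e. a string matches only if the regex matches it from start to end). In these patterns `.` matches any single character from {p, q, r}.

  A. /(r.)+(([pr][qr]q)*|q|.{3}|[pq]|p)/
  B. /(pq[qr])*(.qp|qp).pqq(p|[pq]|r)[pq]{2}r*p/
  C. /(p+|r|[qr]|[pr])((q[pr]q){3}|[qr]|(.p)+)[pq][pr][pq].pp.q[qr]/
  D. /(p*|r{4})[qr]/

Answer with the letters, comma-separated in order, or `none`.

A

A → match
B → no match — must end with "p"
C → no match
D → no match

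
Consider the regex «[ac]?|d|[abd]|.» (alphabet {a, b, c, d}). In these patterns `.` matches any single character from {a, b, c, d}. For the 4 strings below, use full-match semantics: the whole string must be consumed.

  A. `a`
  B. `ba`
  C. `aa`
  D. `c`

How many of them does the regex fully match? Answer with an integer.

2

A. `a` → match
B. `ba` → no match
C. `aa` → no match
D. `c` → match
Total matched: 2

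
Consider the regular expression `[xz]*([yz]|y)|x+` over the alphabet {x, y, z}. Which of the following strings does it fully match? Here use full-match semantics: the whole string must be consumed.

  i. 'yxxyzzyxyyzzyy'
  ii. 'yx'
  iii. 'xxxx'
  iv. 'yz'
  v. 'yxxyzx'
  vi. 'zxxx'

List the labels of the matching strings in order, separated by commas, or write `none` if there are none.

iii

i → no match
ii → no match
iii → match
iv → no match
v → no match
vi → no match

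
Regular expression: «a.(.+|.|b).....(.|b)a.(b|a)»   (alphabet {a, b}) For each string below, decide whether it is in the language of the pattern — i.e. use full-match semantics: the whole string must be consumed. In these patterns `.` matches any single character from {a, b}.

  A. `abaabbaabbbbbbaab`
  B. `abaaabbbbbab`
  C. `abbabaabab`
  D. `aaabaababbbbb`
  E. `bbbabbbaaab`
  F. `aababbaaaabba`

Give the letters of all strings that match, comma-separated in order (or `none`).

A

A → match
B → no match
C → no match
D → no match
E → no match — must start with `a`
F → no match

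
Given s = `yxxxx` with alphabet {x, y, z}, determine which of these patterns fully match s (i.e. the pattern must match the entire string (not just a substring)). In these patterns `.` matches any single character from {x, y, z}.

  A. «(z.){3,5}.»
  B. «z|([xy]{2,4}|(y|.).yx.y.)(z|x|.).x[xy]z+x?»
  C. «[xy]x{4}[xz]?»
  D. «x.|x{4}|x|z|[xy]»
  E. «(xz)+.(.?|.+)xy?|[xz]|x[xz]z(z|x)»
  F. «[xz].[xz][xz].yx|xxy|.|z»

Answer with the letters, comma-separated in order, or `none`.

C

A → no match — must start with `z`
B → no match
C → match
D → no match
E → no match
F → no match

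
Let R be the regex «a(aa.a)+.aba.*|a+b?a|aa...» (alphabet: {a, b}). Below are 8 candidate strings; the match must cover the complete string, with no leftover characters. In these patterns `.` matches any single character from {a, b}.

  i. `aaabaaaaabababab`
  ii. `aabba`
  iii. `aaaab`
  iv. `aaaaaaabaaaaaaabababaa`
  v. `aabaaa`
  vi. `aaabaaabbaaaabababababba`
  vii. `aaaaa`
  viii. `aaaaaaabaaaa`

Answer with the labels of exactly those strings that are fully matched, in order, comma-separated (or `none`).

i, ii, iii, iv, vii, viii

i → match
ii → match
iii → match
iv → match
v → no match
vi → no match
vii → match
viii → match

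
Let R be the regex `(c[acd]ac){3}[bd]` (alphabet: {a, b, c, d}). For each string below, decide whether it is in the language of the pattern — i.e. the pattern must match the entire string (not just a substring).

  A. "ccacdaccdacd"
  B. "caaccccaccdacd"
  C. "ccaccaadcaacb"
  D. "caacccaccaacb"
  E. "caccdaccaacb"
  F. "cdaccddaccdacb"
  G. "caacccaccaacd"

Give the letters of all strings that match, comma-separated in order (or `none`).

A → no match
B → no match
C → no match
D → match
E → no match
F → no match
G → match

D, G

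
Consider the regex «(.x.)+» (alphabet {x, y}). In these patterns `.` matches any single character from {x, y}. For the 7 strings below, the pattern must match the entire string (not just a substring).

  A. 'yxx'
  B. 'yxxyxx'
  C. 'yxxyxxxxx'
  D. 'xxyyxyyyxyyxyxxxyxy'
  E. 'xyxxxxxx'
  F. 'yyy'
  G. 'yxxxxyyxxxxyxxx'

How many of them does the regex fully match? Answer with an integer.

4

A → match
B → match
C → match
D → no match
E → no match
F → no match
G → match
Total matched: 4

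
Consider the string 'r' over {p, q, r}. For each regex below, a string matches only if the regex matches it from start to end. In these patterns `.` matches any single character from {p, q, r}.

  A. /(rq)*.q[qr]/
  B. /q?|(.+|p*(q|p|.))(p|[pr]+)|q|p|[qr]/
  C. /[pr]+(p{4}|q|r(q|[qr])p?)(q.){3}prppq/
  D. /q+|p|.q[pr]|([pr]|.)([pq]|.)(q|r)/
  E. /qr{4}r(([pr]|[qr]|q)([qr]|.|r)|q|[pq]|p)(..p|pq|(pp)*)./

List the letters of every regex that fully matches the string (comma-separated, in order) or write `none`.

A → no match
B → match
C → no match — must end with 'prppq'
D → no match
E → no match — must start with 'qr'

B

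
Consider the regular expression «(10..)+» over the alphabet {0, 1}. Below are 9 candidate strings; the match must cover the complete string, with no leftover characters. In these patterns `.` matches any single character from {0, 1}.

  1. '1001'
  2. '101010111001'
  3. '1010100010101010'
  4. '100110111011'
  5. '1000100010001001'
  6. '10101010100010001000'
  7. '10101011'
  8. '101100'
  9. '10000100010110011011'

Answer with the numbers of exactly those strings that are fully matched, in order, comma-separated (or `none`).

1, 2, 3, 4, 5, 6, 7

1 → match
2 → match
3 → match
4 → match
5 → match
6 → match
7 → match
8 → no match
9 → no match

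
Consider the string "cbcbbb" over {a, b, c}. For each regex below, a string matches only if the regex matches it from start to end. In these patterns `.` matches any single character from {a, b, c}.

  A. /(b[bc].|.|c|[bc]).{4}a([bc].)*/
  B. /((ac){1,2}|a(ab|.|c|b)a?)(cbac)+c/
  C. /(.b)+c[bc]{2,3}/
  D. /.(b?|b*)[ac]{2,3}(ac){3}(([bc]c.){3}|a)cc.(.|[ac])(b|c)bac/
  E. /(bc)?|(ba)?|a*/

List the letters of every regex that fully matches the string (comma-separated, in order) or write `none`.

C

A → no match
B → no match — must end with "cbacc"
C → match
D → no match — must end with "bac"
E → no match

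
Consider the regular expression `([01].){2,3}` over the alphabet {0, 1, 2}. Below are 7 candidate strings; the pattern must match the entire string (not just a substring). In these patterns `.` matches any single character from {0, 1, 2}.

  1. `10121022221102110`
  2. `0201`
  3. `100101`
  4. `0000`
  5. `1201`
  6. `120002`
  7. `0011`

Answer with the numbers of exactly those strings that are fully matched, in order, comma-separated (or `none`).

2, 3, 4, 5, 6, 7

1 → no match
2. `0201` → match
3. `100101` → match
4. `0000` → match
5. `1201` → match
6. `120002` → match
7. `0011` → match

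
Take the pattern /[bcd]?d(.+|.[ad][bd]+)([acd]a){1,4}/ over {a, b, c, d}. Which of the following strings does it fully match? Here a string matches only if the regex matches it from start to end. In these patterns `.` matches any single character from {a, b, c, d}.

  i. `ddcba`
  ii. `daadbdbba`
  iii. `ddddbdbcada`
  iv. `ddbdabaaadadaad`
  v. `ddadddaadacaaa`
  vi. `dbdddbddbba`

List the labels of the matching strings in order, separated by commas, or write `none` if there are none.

i → no match
ii → no match
iii → match
iv → no match — must end with `a`
v → match
vi → no match

iii, v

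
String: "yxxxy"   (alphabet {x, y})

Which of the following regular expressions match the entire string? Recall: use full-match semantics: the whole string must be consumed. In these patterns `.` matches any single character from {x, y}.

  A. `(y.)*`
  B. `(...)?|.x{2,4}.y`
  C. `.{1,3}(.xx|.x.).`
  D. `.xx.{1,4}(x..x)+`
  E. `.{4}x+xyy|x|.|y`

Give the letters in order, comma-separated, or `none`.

A → no match
B → match
C → match
D → no match — must end with "x"
E → no match

B, C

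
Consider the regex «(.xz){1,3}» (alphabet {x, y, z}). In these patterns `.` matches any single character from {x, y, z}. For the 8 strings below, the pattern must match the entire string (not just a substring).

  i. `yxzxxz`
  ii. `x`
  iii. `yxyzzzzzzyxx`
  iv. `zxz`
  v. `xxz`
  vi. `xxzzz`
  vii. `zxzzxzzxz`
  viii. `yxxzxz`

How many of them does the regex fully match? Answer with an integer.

i → match
ii → no match — must end with `xz`
iii → no match — must end with `xz`
iv → match
v → match
vi → no match — must end with `xz`
vii → match
viii → no match
Total matched: 4

4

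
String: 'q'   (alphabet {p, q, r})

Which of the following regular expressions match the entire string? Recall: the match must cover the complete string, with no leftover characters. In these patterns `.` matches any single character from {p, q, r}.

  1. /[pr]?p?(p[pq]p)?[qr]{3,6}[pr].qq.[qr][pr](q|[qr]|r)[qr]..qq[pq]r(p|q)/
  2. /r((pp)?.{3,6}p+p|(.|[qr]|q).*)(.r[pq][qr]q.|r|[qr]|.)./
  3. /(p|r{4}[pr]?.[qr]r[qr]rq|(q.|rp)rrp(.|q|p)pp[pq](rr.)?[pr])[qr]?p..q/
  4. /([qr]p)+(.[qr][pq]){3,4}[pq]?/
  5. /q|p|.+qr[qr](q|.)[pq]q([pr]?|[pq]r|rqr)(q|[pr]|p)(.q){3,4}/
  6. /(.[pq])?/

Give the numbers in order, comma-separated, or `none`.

5

1 → no match
2 → no match — must start with 'r'
3 → no match
4 → no match
5 → match
6 → no match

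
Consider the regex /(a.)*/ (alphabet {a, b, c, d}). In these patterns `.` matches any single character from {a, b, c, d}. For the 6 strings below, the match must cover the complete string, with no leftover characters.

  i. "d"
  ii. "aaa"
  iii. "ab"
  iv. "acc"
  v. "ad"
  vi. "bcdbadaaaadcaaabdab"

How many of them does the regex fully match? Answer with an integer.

2

i → no match
ii → no match
iii → match
iv → no match
v → match
vi → no match
Total matched: 2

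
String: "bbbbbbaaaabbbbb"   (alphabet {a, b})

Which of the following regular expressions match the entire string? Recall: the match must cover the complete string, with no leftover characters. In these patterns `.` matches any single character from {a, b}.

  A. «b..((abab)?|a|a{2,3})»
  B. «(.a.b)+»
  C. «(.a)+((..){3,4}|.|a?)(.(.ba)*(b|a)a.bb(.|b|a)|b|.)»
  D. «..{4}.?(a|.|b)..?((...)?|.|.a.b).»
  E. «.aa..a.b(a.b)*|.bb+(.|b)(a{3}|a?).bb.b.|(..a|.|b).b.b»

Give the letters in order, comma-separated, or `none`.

A → no match
B → no match
C → no match
D → no match
E → match

E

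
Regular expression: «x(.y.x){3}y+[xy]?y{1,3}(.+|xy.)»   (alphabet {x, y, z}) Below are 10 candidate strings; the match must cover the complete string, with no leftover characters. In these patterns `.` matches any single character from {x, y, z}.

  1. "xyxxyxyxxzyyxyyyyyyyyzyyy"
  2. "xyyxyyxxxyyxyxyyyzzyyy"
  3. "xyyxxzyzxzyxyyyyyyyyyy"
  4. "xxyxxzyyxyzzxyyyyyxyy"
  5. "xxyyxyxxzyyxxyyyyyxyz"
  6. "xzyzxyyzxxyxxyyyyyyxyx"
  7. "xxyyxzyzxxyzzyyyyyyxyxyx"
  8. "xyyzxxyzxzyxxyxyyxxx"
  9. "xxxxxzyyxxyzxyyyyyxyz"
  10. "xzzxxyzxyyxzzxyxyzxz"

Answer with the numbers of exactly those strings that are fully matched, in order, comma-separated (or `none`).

6, 8

1 → no match
2 → no match
3 → no match
4 → no match
5 → no match
6 → match
7 → no match
8 → match
9 → no match
10 → no match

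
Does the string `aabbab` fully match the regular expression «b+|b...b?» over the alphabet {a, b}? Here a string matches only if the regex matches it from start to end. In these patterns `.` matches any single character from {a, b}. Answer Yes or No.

No

Every match must start with `b`, but `aabbab` does not.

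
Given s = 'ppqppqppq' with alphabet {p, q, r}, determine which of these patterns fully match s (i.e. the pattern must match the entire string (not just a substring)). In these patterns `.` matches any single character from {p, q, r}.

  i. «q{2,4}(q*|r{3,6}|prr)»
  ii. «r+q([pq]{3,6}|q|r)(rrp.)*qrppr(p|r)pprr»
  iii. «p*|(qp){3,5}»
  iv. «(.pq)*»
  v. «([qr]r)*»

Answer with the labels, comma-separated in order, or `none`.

i → no match — must start with 'q'
ii → no match — must start with 'r'
iii → no match
iv → match
v → no match

iv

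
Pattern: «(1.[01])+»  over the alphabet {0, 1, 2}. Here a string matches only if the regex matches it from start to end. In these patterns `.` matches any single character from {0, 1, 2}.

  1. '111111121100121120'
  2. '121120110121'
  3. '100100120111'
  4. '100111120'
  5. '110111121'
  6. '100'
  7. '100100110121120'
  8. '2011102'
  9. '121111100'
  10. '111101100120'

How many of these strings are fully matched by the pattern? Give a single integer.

9

1 → match
2 → match
3 → match
4 → match
5 → match
6 → match
7 → match
8 → no match — must start with '1'
9 → match
10 → match
Total matched: 9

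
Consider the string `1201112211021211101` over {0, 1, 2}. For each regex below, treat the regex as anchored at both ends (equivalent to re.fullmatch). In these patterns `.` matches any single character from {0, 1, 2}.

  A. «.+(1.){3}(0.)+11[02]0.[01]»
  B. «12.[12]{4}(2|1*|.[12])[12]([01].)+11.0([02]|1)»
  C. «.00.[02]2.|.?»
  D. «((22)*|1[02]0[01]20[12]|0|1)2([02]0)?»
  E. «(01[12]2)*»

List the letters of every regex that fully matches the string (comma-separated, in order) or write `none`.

A → no match
B → match
C → no match
D → no match
E → no match

B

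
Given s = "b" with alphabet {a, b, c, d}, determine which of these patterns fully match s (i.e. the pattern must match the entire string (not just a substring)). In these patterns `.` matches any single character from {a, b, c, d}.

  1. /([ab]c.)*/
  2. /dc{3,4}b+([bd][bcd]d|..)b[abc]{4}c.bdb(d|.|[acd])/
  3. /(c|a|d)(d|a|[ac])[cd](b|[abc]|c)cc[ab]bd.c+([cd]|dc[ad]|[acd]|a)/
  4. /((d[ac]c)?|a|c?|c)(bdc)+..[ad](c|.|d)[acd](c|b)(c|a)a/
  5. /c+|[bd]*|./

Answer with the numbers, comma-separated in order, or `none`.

1 → no match
2 → no match — must start with "dc"
3 → no match
4 → no match — must end with "a"
5 → match

5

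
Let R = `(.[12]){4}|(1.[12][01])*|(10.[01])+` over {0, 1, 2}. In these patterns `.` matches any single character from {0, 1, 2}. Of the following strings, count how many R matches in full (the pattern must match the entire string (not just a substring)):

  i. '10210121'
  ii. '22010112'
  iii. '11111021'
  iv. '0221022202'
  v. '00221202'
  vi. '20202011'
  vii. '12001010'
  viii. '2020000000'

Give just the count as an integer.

i → no match
ii → match
iii → match
iv → no match
v → no match
vi → no match
vii → no match
viii → no match
Total matched: 2

2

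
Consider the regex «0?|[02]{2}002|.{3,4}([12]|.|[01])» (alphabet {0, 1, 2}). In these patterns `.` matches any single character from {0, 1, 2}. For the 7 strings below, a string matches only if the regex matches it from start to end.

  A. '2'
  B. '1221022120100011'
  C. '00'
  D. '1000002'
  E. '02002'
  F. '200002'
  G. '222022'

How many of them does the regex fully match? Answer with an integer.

1

A → no match
B → no match
C → no match
D → no match
E → match
F → no match
G → no match
Total matched: 1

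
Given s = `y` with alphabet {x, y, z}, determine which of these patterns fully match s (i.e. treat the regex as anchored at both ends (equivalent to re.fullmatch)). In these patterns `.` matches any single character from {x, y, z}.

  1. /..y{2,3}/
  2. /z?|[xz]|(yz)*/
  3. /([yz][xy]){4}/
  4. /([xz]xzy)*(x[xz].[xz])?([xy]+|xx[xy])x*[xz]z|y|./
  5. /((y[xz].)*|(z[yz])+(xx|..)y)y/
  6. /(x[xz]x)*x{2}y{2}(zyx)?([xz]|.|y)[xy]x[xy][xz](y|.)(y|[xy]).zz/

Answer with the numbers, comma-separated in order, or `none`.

1 → no match
2 → no match
3 → no match
4 → match
5 → match
6 → no match — must end with `zz`

4, 5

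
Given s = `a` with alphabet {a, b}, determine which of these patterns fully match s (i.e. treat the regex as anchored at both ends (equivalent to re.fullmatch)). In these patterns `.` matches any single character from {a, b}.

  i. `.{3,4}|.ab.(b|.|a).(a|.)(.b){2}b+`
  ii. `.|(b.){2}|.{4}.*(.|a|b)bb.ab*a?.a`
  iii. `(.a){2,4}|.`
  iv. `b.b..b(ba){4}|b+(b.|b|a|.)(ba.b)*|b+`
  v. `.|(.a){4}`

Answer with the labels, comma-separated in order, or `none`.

i → no match
ii → match
iii → match
iv → no match — must start with `b`
v → match

ii, iii, v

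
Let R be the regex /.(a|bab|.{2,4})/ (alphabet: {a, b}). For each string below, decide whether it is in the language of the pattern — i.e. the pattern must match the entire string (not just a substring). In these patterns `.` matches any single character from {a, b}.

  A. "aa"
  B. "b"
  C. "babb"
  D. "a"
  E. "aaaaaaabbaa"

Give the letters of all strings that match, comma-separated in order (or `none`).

A, C

A → match
B → no match
C → match
D → no match
E → no match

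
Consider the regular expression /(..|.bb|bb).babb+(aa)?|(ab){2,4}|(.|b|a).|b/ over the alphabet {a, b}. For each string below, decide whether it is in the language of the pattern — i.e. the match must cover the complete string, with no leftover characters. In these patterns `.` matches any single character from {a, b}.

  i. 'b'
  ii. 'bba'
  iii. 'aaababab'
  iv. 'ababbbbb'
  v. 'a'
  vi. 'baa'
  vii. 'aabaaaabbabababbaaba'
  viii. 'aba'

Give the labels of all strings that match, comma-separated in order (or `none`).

i

i → match
ii → no match
iii → no match
iv → no match
v → no match
vi → no match
vii → no match
viii → no match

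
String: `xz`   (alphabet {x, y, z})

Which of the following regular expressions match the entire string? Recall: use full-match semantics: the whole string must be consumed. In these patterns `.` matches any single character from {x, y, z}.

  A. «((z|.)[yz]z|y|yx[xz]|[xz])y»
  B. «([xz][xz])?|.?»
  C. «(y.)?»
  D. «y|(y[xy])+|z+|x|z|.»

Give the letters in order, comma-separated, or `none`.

A → no match — must end with `y`
B → match
C → no match
D → no match

B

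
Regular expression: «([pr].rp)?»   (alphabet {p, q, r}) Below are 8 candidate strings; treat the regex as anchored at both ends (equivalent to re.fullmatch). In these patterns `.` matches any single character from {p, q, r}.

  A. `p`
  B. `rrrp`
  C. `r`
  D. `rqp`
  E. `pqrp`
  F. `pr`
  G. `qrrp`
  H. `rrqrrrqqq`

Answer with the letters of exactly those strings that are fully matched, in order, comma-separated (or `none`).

A → no match
B → match
C → no match
D → no match
E → match
F → no match
G → no match
H → no match

B, E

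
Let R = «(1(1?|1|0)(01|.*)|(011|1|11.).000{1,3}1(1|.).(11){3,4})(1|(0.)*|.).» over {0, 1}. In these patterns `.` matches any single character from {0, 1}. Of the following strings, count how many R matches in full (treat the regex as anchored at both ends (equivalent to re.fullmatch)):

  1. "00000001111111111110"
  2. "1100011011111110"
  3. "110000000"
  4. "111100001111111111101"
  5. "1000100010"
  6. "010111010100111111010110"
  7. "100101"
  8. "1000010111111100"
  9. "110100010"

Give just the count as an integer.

7

1 → no match
2 → match
3. "110000000" → match
4 → match
5. "1000100010" → match
6 → no match
7. "100101" → match
8 → match
9. "110100010" → match
Total matched: 7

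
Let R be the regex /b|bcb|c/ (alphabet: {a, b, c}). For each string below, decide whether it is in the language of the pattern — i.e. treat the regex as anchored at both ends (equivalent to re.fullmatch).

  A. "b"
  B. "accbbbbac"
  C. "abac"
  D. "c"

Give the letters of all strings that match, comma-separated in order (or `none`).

A → match
B → no match
C → no match
D → match

A, D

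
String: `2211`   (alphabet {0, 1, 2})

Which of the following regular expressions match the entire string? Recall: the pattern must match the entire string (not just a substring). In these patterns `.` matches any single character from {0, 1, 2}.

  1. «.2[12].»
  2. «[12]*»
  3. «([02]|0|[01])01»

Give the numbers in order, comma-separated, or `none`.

1, 2

1 → match
2 → match
3 → no match — must end with `01`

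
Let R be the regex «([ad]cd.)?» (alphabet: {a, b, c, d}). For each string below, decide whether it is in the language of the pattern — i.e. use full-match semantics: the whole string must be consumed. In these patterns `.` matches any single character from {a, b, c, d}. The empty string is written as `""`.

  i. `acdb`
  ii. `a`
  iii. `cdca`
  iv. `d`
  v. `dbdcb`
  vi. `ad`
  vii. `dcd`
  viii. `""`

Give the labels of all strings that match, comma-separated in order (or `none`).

i, viii

i → match
ii → no match
iii → no match
iv → no match
v → no match
vi → no match
vii → no match
viii → match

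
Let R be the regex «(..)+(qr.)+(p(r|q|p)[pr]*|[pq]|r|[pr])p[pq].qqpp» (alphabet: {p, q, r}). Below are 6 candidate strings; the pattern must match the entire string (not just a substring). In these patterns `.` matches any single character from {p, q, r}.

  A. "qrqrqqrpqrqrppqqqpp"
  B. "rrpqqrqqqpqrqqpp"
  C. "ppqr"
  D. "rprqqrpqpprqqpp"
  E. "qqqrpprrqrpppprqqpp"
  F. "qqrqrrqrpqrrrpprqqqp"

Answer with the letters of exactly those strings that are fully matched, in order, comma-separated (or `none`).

A, D, E

A → match
B → no match
C → no match — must end with "qqpp"
D → match
E → match
F → no match — must end with "qqpp"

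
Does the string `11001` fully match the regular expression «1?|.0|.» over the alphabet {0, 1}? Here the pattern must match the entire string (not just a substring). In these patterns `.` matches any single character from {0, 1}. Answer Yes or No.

No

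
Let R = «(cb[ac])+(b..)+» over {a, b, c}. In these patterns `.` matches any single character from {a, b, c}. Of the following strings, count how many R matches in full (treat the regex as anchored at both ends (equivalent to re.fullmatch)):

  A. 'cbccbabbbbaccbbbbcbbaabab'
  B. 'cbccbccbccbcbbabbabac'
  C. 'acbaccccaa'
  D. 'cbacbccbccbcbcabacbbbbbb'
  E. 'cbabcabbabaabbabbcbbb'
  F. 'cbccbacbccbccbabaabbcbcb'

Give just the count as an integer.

A → no match
B → match
C → no match — must start with 'cb'
D → match
E → match
F → match
Total matched: 4

4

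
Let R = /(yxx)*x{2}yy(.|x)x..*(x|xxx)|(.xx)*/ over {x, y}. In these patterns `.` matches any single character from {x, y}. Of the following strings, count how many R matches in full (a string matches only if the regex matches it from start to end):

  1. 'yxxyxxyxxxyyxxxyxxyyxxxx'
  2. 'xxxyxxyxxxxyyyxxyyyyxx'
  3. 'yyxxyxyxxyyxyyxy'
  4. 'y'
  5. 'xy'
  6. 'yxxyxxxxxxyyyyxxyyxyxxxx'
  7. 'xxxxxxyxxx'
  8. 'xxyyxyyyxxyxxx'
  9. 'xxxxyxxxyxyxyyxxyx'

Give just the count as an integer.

1 → no match
2 → no match
3 → no match
4 → no match
5 → no match
6 → no match
7 → no match
8 → no match
9 → no match
Total matched: 0

0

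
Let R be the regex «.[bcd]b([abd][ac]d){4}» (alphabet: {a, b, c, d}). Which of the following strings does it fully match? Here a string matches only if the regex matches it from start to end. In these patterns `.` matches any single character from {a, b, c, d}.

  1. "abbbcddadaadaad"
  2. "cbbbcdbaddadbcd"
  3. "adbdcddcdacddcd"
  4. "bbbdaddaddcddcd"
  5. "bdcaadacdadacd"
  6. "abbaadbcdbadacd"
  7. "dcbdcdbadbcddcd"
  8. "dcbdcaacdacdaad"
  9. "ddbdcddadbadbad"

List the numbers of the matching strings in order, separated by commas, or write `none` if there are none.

1 → match
2 → match
3 → match
4 → match
5 → no match
6 → match
7 → match
8 → no match
9 → match

1, 2, 3, 4, 6, 7, 9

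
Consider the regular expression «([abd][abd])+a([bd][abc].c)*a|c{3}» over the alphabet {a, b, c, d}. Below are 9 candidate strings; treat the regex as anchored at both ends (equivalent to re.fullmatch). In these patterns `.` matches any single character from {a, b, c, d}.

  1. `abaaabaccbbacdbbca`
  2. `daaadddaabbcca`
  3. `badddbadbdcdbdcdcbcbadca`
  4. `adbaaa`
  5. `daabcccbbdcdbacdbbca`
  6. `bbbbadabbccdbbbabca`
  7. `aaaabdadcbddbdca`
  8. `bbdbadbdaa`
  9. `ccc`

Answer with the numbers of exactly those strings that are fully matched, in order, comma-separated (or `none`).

1 → match
2 → match
3 → match
4 → match
5 → match
6 → no match
7 → no match
8 → match
9 → match

1, 2, 3, 4, 5, 8, 9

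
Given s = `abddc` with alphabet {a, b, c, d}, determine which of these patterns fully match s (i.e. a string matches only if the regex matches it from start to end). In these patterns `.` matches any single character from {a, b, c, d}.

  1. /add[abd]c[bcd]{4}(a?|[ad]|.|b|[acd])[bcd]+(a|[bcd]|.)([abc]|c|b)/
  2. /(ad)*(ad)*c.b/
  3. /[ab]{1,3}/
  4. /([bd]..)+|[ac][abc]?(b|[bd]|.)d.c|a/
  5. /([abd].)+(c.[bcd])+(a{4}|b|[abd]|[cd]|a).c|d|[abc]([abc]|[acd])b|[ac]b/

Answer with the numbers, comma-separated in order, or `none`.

4

1 → no match — must start with `add`
2 → no match — must end with `b`
3 → no match
4 → match
5 → no match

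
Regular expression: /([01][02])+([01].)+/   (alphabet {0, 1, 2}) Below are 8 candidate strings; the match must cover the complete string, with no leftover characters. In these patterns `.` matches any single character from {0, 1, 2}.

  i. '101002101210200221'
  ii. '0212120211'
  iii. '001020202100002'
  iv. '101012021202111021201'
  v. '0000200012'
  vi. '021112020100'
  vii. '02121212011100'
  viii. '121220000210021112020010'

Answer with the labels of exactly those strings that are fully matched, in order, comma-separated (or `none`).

i → no match
ii → match
iii → no match
iv → no match
v → no match
vi → match
vii → match
viii → no match

ii, vi, vii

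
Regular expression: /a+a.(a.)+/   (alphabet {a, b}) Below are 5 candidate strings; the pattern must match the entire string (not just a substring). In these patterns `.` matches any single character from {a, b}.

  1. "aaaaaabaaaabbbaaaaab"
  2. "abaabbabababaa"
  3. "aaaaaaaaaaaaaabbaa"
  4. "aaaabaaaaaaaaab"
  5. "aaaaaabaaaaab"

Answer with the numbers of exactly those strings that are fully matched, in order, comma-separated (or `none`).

4, 5

1 → no match
2 → no match
3 → no match
4 → match
5 → match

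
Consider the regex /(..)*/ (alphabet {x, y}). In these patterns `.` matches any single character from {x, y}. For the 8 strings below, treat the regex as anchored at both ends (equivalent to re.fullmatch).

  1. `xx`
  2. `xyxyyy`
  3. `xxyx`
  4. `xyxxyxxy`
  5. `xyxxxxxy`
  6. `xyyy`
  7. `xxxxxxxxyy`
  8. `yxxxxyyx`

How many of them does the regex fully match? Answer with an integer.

1 → match
2 → match
3 → match
4 → match
5 → match
6 → match
7 → match
8 → match
Total matched: 8

8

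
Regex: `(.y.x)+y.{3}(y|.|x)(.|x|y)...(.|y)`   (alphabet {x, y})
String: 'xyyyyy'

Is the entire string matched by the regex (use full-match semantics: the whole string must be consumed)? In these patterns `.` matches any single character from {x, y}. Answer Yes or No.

No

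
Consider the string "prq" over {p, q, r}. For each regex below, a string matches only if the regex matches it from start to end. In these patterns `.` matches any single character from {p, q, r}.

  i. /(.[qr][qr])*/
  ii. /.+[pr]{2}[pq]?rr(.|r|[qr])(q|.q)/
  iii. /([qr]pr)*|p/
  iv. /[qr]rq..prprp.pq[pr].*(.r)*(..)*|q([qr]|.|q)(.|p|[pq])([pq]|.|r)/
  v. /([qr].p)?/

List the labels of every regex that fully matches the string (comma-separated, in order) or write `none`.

i → match
ii → no match
iii → no match
iv → no match
v → no match

i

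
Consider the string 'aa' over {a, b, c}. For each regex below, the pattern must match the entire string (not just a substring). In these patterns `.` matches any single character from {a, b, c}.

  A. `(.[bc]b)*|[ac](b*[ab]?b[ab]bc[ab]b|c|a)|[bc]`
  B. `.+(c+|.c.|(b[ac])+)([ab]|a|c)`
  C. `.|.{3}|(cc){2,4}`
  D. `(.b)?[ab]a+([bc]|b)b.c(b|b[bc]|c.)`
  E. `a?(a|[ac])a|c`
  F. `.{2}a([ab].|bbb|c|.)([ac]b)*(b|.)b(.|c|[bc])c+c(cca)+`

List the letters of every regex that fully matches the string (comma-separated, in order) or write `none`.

A → match
B → no match
C → no match
D → no match
E → match
F → no match — must end with 'cca'

A, E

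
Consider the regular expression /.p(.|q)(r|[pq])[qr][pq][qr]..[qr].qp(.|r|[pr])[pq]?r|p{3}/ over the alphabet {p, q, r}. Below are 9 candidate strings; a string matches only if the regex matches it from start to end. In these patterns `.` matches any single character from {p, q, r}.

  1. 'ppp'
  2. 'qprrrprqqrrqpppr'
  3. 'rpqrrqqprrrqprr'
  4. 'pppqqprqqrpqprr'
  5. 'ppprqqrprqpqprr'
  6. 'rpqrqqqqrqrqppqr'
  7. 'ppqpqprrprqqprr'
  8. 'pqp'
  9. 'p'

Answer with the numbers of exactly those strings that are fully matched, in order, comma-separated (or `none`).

1 → match
2 → match
3 → match
4 → match
5 → match
6 → match
7 → match
8 → no match
9 → no match

1, 2, 3, 4, 5, 6, 7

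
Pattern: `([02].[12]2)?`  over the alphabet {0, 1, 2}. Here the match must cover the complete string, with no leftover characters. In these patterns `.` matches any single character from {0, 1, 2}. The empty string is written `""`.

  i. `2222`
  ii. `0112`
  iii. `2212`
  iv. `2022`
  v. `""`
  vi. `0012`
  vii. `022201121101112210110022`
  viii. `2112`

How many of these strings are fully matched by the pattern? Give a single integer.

i. `2222` → match
ii. `0112` → match
iii. `2212` → match
iv. `2022` → match
v. `""` → match
vi. `0012` → match
vii → no match
viii. `2112` → match
Total matched: 7

7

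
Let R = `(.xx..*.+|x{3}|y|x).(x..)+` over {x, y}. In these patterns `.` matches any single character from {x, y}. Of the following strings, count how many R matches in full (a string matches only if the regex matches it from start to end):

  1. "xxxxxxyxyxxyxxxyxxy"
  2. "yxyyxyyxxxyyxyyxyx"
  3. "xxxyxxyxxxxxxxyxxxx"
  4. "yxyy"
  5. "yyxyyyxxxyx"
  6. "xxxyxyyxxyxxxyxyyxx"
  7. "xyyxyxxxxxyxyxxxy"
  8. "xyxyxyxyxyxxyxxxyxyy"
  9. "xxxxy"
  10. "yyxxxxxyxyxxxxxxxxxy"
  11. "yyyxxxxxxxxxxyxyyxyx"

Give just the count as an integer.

1 → match
2 → no match
3 → match
4 → no match
5 → no match
6 → no match
7 → no match
8 → no match
9 → match
10 → match
11 → no match
Total matched: 4

4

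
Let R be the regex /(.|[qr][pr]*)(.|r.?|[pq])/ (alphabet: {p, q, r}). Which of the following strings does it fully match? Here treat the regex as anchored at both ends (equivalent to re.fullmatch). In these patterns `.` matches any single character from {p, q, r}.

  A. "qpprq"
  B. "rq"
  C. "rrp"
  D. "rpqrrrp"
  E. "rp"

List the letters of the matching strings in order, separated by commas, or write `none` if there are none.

A, B, C, E

A → match
B → match
C → match
D → no match
E → match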